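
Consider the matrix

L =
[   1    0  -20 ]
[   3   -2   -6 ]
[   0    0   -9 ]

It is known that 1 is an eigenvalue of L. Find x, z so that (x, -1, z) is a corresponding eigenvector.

We need (L - 1I)v = 0.
L - 1I = [[0, 0, -20], [3, -3, -6], [0, 0, -10]].
Row 1: (0)·x + (0)·-1 + (-20)·z = 0
Row 2: (3)·x + (-3)·-1 + (-6)·z = 0
Row 3: (0)·x + (0)·-1 + (-10)·z = 0
Solving gives x = -1, z = 0.
Check: L·(-1, -1, 0) = (-1, -1, 0) = 1·(-1, -1, 0).

-1, 0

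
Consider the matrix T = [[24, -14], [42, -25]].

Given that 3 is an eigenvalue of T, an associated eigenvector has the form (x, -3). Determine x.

We need (T - 3I)v = 0.
T - 3I = [[21, -14], [42, -28]].
Row 1: (21)·x + (-14)·-3 = 0
Row 2: (42)·x + (-28)·-3 = 0
Solving gives x = -2.
Check: T·(-2, -3) = (-6, -9) = 3·(-2, -3).

-2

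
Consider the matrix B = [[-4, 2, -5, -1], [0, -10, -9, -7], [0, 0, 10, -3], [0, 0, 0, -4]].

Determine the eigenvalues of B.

-10, -4, -4, 10

B is upper triangular, so its eigenvalues are the diagonal entries.
Diagonal: -4, -10, 10, -4.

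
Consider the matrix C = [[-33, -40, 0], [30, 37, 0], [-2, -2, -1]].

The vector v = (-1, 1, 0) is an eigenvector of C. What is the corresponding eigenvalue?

Compute Cv: C·(-1, 1, 0) = (-7, 7, 0).
Since Cv = λv, compare component 1: -7 = λ·-1, so λ = 7.

7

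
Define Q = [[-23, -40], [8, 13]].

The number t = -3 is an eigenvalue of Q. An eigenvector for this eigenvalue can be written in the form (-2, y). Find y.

1

We need (Q + 3I)v = 0.
Q + 3I = [[-20, -40], [8, 16]].
Row 1: (-20)·-2 + (-40)·y = 0
Row 2: (8)·-2 + (16)·y = 0
Solving gives y = 1.
Check: Q·(-2, 1) = (6, -3) = -3·(-2, 1).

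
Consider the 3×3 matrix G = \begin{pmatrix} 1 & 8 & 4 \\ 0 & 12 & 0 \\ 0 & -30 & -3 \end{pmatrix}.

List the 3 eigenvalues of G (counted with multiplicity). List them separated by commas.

Set up det(μI - G) = 0.
Expanding along the first row, p(μ) = μ^3 - 10μ^2 - 27μ + 36.
Since p(1) = 0, μ = 1 is a root.
Dividing by (μ - 1) leaves μ^2 - 9μ - 36.
The quadratic factors as (μ + 3)·(μ - 12).
Eigenvalues: -3, 1, 12.

-3, 1, 12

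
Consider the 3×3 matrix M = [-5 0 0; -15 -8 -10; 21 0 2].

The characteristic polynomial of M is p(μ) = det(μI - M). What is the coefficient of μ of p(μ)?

p(μ) = μ^3 + 11μ^2 + 14μ - 80.
The coefficient of μ is 14.

14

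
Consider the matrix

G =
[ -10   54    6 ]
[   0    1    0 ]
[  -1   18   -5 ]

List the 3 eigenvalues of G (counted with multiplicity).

-8, -7, 1

The characteristic polynomial is p(s) = det(sI - G).
Cofactor expansion gives p(s) = s^3 + 14s^2 + 41s - 56.
Try s = 1: p(1) = 0, so 1 is a root.
Factor out (s - 1): p(s) = (s - 1)·(s^2 + 15s + 56).
The quadratic factors as (s + 8)·(s + 7).
Eigenvalues: -8, -7, 1.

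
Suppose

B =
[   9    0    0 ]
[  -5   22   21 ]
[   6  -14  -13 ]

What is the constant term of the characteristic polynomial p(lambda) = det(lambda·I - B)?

-72

p(0) = det(0·I − B) = det(−B) = (−1)^3·det(B).
det(B) = 72, so p(0) = -72.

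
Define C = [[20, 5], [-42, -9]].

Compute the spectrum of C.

det(C - lambda·I) = (20 - lambda)(-9 - lambda) - (5)·(-42) = lambda^2 - 11·lambda + 30.
This factors as (lambda - 5)·(lambda - 6) = 0.
Eigenvalues: 5, 6.

5, 6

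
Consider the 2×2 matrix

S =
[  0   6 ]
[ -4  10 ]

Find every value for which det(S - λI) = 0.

4, 6

det(S - μI) = (0 - μ)(10 - μ) - (6)·(-4) = μ^2 - 10μ + 24.
This factors as (μ - 4)·(μ - 6) = 0.
Eigenvalues: 4, 6.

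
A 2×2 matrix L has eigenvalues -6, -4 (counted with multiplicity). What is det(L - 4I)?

80

If L has eigenvalues -6, -4, then L - 4I has eigenvalues -10, -8.
det(L - 4I) = (-10) · (-8) = 80.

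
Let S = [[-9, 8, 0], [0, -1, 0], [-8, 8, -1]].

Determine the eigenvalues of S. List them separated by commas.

The characteristic polynomial is p(μ) = det(μI - S).
Expanding the 3×3 determinant: p(μ) = μ^3 + 11μ^2 + 19μ + 9.
Since p(-9) = 0, μ = -9 is a root.
Factor out (μ + 9): p(μ) = (μ + 9)·(μ^2 + 2μ + 1).
The quadratic factor is (μ + 1)^2.
Eigenvalues: -9, -1, -1.

-9, -1, -1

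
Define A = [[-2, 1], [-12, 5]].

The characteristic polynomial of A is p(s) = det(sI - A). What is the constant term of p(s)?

p(s) = s^2 - 3s + 2.
The constant term is 2.

2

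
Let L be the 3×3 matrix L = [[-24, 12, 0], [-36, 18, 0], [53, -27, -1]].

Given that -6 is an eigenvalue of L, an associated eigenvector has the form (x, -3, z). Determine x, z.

We need (L + 6I)v = 0.
L + 6I = [[-18, 12, 0], [-36, 24, 0], [53, -27, 5]].
Row 1: (-18)·x + (12)·-3 + (0)·z = 0
Row 2: (-36)·x + (24)·-3 + (0)·z = 0
Row 3: (53)·x + (-27)·-3 + (5)·z = 0
Solving gives x = -2, z = 5.
Check: L·(-2, -3, 5) = (12, 18, -30) = -6·(-2, -3, 5).

-2, 5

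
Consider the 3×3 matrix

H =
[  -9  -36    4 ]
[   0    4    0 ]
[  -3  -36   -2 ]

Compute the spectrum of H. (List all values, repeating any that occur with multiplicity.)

The characteristic polynomial is p(μ) = det(μI - H).
Cofactor expansion gives p(μ) = μ^3 + 7μ^2 - 14μ - 120.
Since p(4) = 0, μ = 4 is a root.
Dividing by (μ - 4) leaves μ^2 + 11μ + 30.
The quadratic factors as (μ + 6)·(μ + 5).
Eigenvalues: -6, -5, 4.

-6, -5, 4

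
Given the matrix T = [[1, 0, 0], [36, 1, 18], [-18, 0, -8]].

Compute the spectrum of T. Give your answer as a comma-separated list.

-8, 1, 1

Compute the characteristic polynomial p(λ) = det(λI - T).
Expanding the 3×3 determinant: p(λ) = λ^3 + 6λ^2 - 15λ + 8.
Rational-root test: λ = 1 gives p(1) = 0.
Dividing by (λ - 1) leaves λ^2 + 7λ - 8.
The quadratic factors as (λ + 8)·(λ - 1).
Eigenvalues: -8, 1, 1.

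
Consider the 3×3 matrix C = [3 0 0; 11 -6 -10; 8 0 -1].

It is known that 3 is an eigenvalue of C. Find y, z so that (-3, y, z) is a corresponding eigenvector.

3, -6

We need (C - 3I)v = 0.
C - 3I = [[0, 0, 0], [11, -9, -10], [8, 0, -4]].
Row 1: (0)·-3 + (0)·y + (0)·z = 0
Row 2: (11)·-3 + (-9)·y + (-10)·z = 0
Row 3: (8)·-3 + (0)·y + (-4)·z = 0
Solving gives y = 3, z = -6.
Check: C·(-3, 3, -6) = (-9, 9, -18) = 3·(-3, 3, -6).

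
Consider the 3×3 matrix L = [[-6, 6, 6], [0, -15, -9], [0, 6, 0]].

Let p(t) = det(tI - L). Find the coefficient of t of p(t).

144

p(t) = t^3 + 21t^2 + 144t + 324.
The coefficient of t is 144.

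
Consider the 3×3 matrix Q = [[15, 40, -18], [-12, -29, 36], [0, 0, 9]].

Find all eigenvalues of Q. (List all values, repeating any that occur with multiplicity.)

Compute the characteristic polynomial p(lambda) = det(lambda·I - Q).
Expanding the 3×3 determinant: p(lambda) = lambda^3 + 5·lambda^2 - 81·lambda - 405.
Since p(-9) = 0, lambda = -9 is a root.
Factor out (lambda + 9): p(lambda) = (lambda + 9)·(lambda^2 - 4·lambda - 45).
The quadratic factors as (lambda + 5)·(lambda - 9).
Eigenvalues: -9, -5, 9.

-9, -5, 9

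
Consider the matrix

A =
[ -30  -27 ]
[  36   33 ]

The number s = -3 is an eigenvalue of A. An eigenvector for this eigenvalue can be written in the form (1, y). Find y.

-1

We need (A + 3I)v = 0.
A + 3I = [[-27, -27], [36, 36]].
Row 1: (-27)·1 + (-27)·y = 0
Row 2: (36)·1 + (36)·y = 0
Solving gives y = -1.
Check: A·(1, -1) = (-3, 3) = -3·(1, -1).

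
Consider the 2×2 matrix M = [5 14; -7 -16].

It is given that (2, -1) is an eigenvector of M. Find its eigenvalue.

-2

Compute Mv: M·(2, -1) = (-4, 2).
Since Mv = λv, compare component 1: -4 = λ·2, so λ = -2.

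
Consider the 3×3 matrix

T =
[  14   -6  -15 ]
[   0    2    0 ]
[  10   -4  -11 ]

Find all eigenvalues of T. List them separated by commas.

Set up det(λI - T) = 0.
Expanding along the first row, p(λ) = λ^3 - 5λ^2 + 2λ + 8.
Try λ = -1: p(-1) = 0, so -1 is a root.
Factor out (λ + 1): p(λ) = (λ + 1)·(λ^2 - 6λ + 8).
The quadratic factors as (λ - 2)·(λ - 4).
Eigenvalues: -1, 2, 4.

-1, 2, 4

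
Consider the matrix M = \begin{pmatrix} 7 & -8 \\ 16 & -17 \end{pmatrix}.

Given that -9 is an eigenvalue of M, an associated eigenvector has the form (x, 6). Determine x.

3

We need (M + 9I)v = 0.
M + 9I = [[16, -8], [16, -8]].
Row 1: (16)·x + (-8)·6 = 0
Row 2: (16)·x + (-8)·6 = 0
Solving gives x = 3.
Check: M·(3, 6) = (-27, -54) = -9·(3, 6).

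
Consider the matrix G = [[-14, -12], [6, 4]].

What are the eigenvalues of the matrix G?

det(G - tI) = (-14 - t)(4 - t) - (-12)·(6) = t^2 + 10t + 16.
This factors as (t + 8)·(t + 2) = 0.
Eigenvalues: -8, -2.

-8, -2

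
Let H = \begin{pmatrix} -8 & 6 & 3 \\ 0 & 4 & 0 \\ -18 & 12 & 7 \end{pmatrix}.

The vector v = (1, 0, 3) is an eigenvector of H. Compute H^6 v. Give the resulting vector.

(1, 0, 3)

First find the eigenvalue: Hv = (1, 0, 3) = 1·(1, 0, 3), so λ = 1.
Then H^6 v = λ^6·v = 1^6·(1, 0, 3) = 1·(1, 0, 3) = (1, 0, 3).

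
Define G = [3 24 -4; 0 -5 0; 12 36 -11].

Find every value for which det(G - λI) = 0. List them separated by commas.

-5, -5, -3

The characteristic polynomial is p(r) = det(rI - G).
Cofactor expansion gives p(r) = r^3 + 13r^2 + 55r + 75.
Try r = -3: p(-3) = 0, so -3 is a root.
Dividing by (r + 3) leaves r^2 + 10r + 25.
The quadratic factor is (r + 5)^2.
Eigenvalues: -5, -5, -3.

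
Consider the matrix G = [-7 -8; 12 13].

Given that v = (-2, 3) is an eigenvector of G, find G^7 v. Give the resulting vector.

First find the eigenvalue: Gv = (-10, 15) = 5·(-2, 3), so λ = 5.
Then G^7 v = λ^7·v = 5^7·(-2, 3) = 78125·(-2, 3) = (-156250, 234375).

(-156250, 234375)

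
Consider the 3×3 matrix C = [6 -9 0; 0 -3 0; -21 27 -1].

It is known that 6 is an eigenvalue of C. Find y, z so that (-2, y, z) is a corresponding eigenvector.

0, 6

We need (C - 6I)v = 0.
C - 6I = [[0, -9, 0], [0, -9, 0], [-21, 27, -7]].
Row 1: (0)·-2 + (-9)·y + (0)·z = 0
Row 2: (0)·-2 + (-9)·y + (0)·z = 0
Row 3: (-21)·-2 + (27)·y + (-7)·z = 0
Solving gives y = 0, z = 6.
Check: C·(-2, 0, 6) = (-12, 0, 36) = 6·(-2, 0, 6).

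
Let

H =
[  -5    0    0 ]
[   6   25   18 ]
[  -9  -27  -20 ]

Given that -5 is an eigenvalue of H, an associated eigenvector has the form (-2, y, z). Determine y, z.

4, -6

We need (H + 5I)v = 0.
H + 5I = [[0, 0, 0], [6, 30, 18], [-9, -27, -15]].
Row 1: (0)·-2 + (0)·y + (0)·z = 0
Row 2: (6)·-2 + (30)·y + (18)·z = 0
Row 3: (-9)·-2 + (-27)·y + (-15)·z = 0
Solving gives y = 4, z = -6.
Check: H·(-2, 4, -6) = (10, -20, 30) = -5·(-2, 4, -6).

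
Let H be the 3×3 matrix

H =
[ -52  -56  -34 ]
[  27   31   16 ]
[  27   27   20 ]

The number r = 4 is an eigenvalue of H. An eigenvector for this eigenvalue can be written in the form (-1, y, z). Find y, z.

1, 0

We need (H - 4I)v = 0.
H - 4I = [[-56, -56, -34], [27, 27, 16], [27, 27, 16]].
Row 1: (-56)·-1 + (-56)·y + (-34)·z = 0
Row 2: (27)·-1 + (27)·y + (16)·z = 0
Row 3: (27)·-1 + (27)·y + (16)·z = 0
Solving gives y = 1, z = 0.
Check: H·(-1, 1, 0) = (-4, 4, 0) = 4·(-1, 1, 0).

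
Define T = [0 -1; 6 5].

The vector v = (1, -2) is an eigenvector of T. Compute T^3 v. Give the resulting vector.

First find the eigenvalue: Tv = (2, -4) = 2·(1, -2), so λ = 2.
Then T^3 v = λ^3·v = 2^3·(1, -2) = 8·(1, -2) = (8, -16).

(8, -16)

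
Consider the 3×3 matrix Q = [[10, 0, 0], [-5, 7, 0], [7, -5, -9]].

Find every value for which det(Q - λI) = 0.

-9, 7, 10

Q is lower triangular, so its eigenvalues are the diagonal entries.
Diagonal: 10, 7, -9.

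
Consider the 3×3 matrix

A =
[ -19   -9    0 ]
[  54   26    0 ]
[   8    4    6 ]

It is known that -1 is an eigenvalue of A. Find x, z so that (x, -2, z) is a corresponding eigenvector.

We need (A + 1I)v = 0.
A + 1I = [[-18, -9, 0], [54, 27, 0], [8, 4, 7]].
Row 1: (-18)·x + (-9)·-2 + (0)·z = 0
Row 2: (54)·x + (27)·-2 + (0)·z = 0
Row 3: (8)·x + (4)·-2 + (7)·z = 0
Solving gives x = 1, z = 0.
Check: A·(1, -2, 0) = (-1, 2, 0) = -1·(1, -2, 0).

1, 0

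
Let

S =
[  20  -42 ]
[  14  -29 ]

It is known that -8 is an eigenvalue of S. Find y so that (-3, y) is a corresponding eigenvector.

We need (S + 8I)v = 0.
S + 8I = [[28, -42], [14, -21]].
Row 1: (28)·-3 + (-42)·y = 0
Row 2: (14)·-3 + (-21)·y = 0
Solving gives y = -2.
Check: S·(-3, -2) = (24, 16) = -8·(-3, -2).

-2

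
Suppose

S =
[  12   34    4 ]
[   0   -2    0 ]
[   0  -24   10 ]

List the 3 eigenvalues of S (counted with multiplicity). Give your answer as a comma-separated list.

-2, 10, 12

Set up det(λI - S) = 0.
Expanding along the first row, p(λ) = λ^3 - 20λ^2 + 76λ + 240.
Try λ = 12: p(12) = 0, so 12 is a root.
Factor out (λ - 12): p(λ) = (λ - 12)·(λ^2 - 8λ - 20).
The quadratic factors as (λ + 2)·(λ - 10).
Eigenvalues: -2, 10, 12.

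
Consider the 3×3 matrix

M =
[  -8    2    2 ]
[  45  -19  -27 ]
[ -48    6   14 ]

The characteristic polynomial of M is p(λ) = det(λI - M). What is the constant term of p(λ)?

p(λ) = λ^3 + 13λ^2 - 58λ - 880.
The constant term is -880.

-880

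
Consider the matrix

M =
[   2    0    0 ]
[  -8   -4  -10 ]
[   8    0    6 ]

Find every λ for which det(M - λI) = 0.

Set up det(rI - M) = 0.
Expanding along the first row, p(r) = r^3 - 4r^2 - 20r + 48.
Rational-root test: r = 2 gives p(2) = 0.
Factor out (r - 2): p(r) = (r - 2)·(r^2 - 2r - 24).
The quadratic factors as (r + 4)·(r - 6).
Eigenvalues: -4, 2, 6.

-4, 2, 6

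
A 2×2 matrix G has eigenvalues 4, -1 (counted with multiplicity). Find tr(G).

3

trace(G) is the sum of the eigenvalues: (4) + (-1) = 3.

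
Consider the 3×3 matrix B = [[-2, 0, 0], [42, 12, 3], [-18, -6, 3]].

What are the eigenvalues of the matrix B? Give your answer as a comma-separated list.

-2, 6, 9

Set up det(λI - B) = 0.
Expanding along the first row, p(λ) = λ^3 - 13λ^2 + 24λ + 108.
Rational-root test: λ = 6 gives p(6) = 0.
Factor out (λ - 6): p(λ) = (λ - 6)·(λ^2 - 7λ - 18).
The quadratic factors as (λ + 2)·(λ - 9).
Eigenvalues: -2, 6, 9.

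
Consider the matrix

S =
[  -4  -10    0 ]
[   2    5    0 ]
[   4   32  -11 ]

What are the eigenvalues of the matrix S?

Set up det(sI - S) = 0.
Expanding the 3×3 determinant: p(s) = s^3 + 10s^2 - 11s.
Since p(0) = 0, s = 0 is a root.
Factor out s: p(s) = s·(s^2 + 10s - 11).
The quadratic factors as (s + 11)·(s - 1).
Eigenvalues: -11, 0, 1.

-11, 0, 1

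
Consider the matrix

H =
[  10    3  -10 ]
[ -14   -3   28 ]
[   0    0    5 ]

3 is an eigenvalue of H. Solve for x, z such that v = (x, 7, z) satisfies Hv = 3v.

-3, 0

We need (H - 3I)v = 0.
H - 3I = [[7, 3, -10], [-14, -6, 28], [0, 0, 2]].
Row 1: (7)·x + (3)·7 + (-10)·z = 0
Row 2: (-14)·x + (-6)·7 + (28)·z = 0
Row 3: (0)·x + (0)·7 + (2)·z = 0
Solving gives x = -3, z = 0.
Check: H·(-3, 7, 0) = (-9, 21, 0) = 3·(-3, 7, 0).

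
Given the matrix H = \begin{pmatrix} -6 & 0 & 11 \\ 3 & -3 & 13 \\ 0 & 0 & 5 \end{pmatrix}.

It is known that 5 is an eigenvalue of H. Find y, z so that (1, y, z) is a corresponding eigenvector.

We need (H - 5I)v = 0.
H - 5I = [[-11, 0, 11], [3, -8, 13], [0, 0, 0]].
Row 1: (-11)·1 + (0)·y + (11)·z = 0
Row 2: (3)·1 + (-8)·y + (13)·z = 0
Row 3: (0)·1 + (0)·y + (0)·z = 0
Solving gives y = 2, z = 1.
Check: H·(1, 2, 1) = (5, 10, 5) = 5·(1, 2, 1).

2, 1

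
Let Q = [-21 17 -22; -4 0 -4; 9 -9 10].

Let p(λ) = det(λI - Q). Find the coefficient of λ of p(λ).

20

p(λ) = λ^3 + 11λ^2 + 20λ - 32.
The coefficient of λ is 20.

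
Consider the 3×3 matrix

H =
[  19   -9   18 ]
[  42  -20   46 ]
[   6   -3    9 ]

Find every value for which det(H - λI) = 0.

The characteristic polynomial is p(t) = det(tI - H).
Cofactor expansion gives p(t) = t^3 - 8t^2 + 19t - 12.
Since p(1) = 0, t = 1 is a root.
Dividing by (t - 1) leaves t^2 - 7t + 12.
The quadratic factors as (t - 3)·(t - 4).
Eigenvalues: 1, 3, 4.

1, 3, 4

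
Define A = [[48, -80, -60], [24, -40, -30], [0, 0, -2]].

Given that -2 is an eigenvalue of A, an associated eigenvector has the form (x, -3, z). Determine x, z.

We need (A + 2I)v = 0.
A + 2I = [[50, -80, -60], [24, -38, -30], [0, 0, 0]].
Row 1: (50)·x + (-80)·-3 + (-60)·z = 0
Row 2: (24)·x + (-38)·-3 + (-30)·z = 0
Row 3: (0)·x + (0)·-3 + (0)·z = 0
Solving gives x = -6, z = -1.
Check: A·(-6, -3, -1) = (12, 6, 2) = -2·(-6, -3, -1).

-6, -1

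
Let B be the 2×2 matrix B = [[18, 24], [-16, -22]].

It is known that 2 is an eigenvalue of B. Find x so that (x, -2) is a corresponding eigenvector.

3

We need (B - 2I)v = 0.
B - 2I = [[16, 24], [-16, -24]].
Row 1: (16)·x + (24)·-2 = 0
Row 2: (-16)·x + (-24)·-2 = 0
Solving gives x = 3.
Check: B·(3, -2) = (6, -4) = 2·(3, -2).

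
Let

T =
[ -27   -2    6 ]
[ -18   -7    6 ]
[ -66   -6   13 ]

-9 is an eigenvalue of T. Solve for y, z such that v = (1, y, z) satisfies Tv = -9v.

We need (T + 9I)v = 0.
T + 9I = [[-18, -2, 6], [-18, 2, 6], [-66, -6, 22]].
Row 1: (-18)·1 + (-2)·y + (6)·z = 0
Row 2: (-18)·1 + (2)·y + (6)·z = 0
Row 3: (-66)·1 + (-6)·y + (22)·z = 0
Solving gives y = 0, z = 3.
Check: T·(1, 0, 3) = (-9, 0, -27) = -9·(1, 0, 3).

0, 3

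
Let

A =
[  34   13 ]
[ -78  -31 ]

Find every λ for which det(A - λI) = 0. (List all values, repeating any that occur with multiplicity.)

-5, 8

det(A - μI) = (34 - μ)(-31 - μ) - (13)·(-78) = μ^2 - 3μ - 40.
This factors as (μ + 5)·(μ - 8) = 0.
Eigenvalues: -5, 8.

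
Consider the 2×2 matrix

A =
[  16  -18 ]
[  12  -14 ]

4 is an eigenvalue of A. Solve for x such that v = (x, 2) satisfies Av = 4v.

We need (A - 4I)v = 0.
A - 4I = [[12, -18], [12, -18]].
Row 1: (12)·x + (-18)·2 = 0
Row 2: (12)·x + (-18)·2 = 0
Solving gives x = 3.
Check: A·(3, 2) = (12, 8) = 4·(3, 2).

3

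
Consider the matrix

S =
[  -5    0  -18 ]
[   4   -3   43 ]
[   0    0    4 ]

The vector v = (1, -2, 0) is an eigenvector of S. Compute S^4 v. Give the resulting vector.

First find the eigenvalue: Sv = (-5, 10, 0) = -5·(1, -2, 0), so λ = -5.
Then S^4 v = λ^4·v = (-5)^4·(1, -2, 0) = 625·(1, -2, 0) = (625, -1250, 0).

(625, -1250, 0)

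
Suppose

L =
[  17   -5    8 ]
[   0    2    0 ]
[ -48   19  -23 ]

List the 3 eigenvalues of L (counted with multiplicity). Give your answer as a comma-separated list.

-7, 1, 2

Compute the characteristic polynomial p(λ) = det(λI - L).
Cofactor expansion gives p(λ) = λ^3 + 4λ^2 - 19λ + 14.
Try λ = 1: p(1) = 0, so 1 is a root.
Dividing by (λ - 1) leaves λ^2 + 5λ - 14.
The quadratic factors as (λ + 7)·(λ - 2).
Eigenvalues: -7, 1, 2.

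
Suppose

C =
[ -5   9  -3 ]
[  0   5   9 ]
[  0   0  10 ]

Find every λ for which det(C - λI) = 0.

C is upper triangular, so its eigenvalues are the diagonal entries.
Diagonal: -5, 5, 10.

-5, 5, 10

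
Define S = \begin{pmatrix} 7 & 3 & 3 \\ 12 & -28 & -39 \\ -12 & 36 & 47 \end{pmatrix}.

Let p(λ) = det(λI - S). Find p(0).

-616

p(0) = det(0·I − S) = det(−S) = (−1)^3·det(S).
det(S) = 616, so p(0) = -616.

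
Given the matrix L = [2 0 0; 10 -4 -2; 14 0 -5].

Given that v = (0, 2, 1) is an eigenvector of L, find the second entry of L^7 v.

First find the eigenvalue: Lv = (0, -10, -5) = -5·(0, 2, 1), so λ = -5.
Then L^7 v = λ^7·v = (-5)^7·(0, 2, 1) = -78125·(0, 2, 1) = (0, -156250, -78125).

-156250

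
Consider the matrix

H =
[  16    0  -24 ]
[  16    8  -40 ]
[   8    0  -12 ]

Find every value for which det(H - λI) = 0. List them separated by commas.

0, 4, 8

Compute the characteristic polynomial p(t) = det(tI - H).
Cofactor expansion gives p(t) = t^3 - 12t^2 + 32t.
Rational-root test: t = 0 gives p(0) = 0.
Factor out t: p(t) = t·(t^2 - 12t + 32).
The quadratic factors as (t - 4)·(t - 8).
Eigenvalues: 0, 4, 8.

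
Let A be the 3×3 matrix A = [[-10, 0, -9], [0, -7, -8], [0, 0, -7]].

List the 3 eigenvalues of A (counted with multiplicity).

A is upper triangular, so its eigenvalues are the diagonal entries.
Diagonal: -10, -7, -7.

-10, -7, -7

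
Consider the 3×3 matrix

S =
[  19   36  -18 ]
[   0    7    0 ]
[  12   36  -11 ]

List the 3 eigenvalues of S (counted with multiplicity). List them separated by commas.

1, 7, 7

The characteristic polynomial is p(λ) = det(λI - S).
Expanding the 3×3 determinant: p(λ) = λ^3 - 15λ^2 + 63λ - 49.
Since p(1) = 0, λ = 1 is a root.
Factor out (λ - 1): p(λ) = (λ - 1)·(λ^2 - 14λ + 49).
The quadratic factor is (λ - 7)^2.
Eigenvalues: 1, 7, 7.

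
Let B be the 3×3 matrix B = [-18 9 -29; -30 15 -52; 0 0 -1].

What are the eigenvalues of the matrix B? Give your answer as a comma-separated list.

The characteristic polynomial is p(lambda) = det(lambda·I - B).
Expanding the 3×3 determinant: p(lambda) = lambda^3 + 4·lambda^2 + 3·lambda.
Since p(0) = 0, lambda = 0 is a root.
Factor out lambda: p(lambda) = lambda·(lambda^2 + 4·lambda + 3).
The quadratic factors as (lambda + 3)·(lambda + 1).
Eigenvalues: -3, -1, 0.

-3, -1, 0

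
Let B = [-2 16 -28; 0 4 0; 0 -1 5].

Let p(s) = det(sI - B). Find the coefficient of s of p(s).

p(s) = s^3 - 7s^2 + 2s + 40.
The coefficient of s is 2.

2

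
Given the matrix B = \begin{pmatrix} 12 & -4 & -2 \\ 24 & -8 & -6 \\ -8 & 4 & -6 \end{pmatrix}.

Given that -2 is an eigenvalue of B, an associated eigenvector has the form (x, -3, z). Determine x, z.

We need (B + 2I)v = 0.
B + 2I = [[14, -4, -2], [24, -6, -6], [-8, 4, -4]].
Row 1: (14)·x + (-4)·-3 + (-2)·z = 0
Row 2: (24)·x + (-6)·-3 + (-6)·z = 0
Row 3: (-8)·x + (4)·-3 + (-4)·z = 0
Solving gives x = -1, z = -1.
Check: B·(-1, -3, -1) = (2, 6, 2) = -2·(-1, -3, -1).

-1, -1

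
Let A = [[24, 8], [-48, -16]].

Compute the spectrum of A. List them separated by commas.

0, 8

det(A - sI) = (24 - s)(-16 - s) - (8)·(-48) = s^2 - 8s.
This factors as s·(s - 8) = 0.
Eigenvalues: 0, 8.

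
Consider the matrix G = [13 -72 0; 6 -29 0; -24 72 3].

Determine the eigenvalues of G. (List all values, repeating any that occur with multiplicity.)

Compute the characteristic polynomial p(lambda) = det(lambda·I - G).
Expanding the 3×3 determinant: p(lambda) = lambda^3 + 13·lambda^2 + 7·lambda - 165.
Rational-root test: lambda = 3 gives p(3) = 0.
Factor out (lambda - 3): p(lambda) = (lambda - 3)·(lambda^2 + 16·lambda + 55).
The quadratic factors as (lambda + 11)·(lambda + 5).
Eigenvalues: -11, -5, 3.

-11, -5, 3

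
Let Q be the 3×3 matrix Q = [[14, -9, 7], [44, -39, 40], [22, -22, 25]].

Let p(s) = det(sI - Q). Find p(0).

120

p(0) = det(0·I − Q) = det(−Q) = (−1)^3·det(Q).
det(Q) = -120, so p(0) = 120.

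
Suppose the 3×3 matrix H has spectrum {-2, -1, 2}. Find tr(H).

-1

trace(H) is the sum of the eigenvalues: (-2) + (-1) + (2) = -1.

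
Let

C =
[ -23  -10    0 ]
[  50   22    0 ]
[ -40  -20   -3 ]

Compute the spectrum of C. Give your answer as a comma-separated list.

Set up det(λI - C) = 0.
Expanding along the first row, p(λ) = λ^3 + 4λ^2 - 3λ - 18.
Try λ = 2: p(2) = 0, so 2 is a root.
Dividing by (λ - 2) leaves λ^2 + 6λ + 9.
The quadratic factor is (λ + 3)^2.
Eigenvalues: -3, -3, 2.

-3, -3, 2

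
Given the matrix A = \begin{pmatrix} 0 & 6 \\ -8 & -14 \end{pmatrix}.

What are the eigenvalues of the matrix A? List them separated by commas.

det(A - rI) = (0 - r)(-14 - r) - (6)·(-8) = r^2 + 14r + 48.
This factors as (r + 8)·(r + 6) = 0.
Eigenvalues: -8, -6.

-8, -6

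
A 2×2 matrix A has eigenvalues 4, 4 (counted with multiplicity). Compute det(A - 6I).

4

If A has eigenvalues 4, 4, then A - 6I has eigenvalues -2, -2.
det(A - 6I) = (-2) · (-2) = 4.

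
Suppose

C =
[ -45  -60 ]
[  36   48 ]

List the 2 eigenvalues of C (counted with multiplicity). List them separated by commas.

det(C - rI) = (-45 - r)(48 - r) - (-60)·(36) = r^2 - 3r.
This factors as r·(r - 3) = 0.
Eigenvalues: 0, 3.

0, 3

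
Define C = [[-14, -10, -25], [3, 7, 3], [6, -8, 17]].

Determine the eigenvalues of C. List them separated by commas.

Set up det(sI - C) = 0.
Expanding the 3×3 determinant: p(s) = s^3 - 10s^2 - 13s + 22.
Rational-root test: s = 1 gives p(1) = 0.
Dividing by (s - 1) leaves s^2 - 9s - 22.
The quadratic factors as (s + 2)·(s - 11).
Eigenvalues: -2, 1, 11.

-2, 1, 11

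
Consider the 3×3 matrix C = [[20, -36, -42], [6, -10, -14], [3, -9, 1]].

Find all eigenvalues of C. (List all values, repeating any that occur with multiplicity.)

1, 2, 8

Set up det(lambda·I - C) = 0.
Expanding the 3×3 determinant: p(lambda) = lambda^3 - 11·lambda^2 + 26·lambda - 16.
Try lambda = 1: p(1) = 0, so 1 is a root.
Factor out (lambda - 1): p(lambda) = (lambda - 1)·(lambda^2 - 10·lambda + 16).
The quadratic factors as (lambda - 2)·(lambda - 8).
Eigenvalues: 1, 2, 8.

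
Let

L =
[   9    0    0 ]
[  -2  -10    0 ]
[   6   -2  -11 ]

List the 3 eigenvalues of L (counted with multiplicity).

-11, -10, 9

L is lower triangular, so its eigenvalues are the diagonal entries.
Diagonal: 9, -10, -11.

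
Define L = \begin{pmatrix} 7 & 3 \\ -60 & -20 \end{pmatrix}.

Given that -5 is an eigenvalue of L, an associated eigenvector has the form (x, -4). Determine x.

We need (L + 5I)v = 0.
L + 5I = [[12, 3], [-60, -15]].
Row 1: (12)·x + (3)·-4 = 0
Row 2: (-60)·x + (-15)·-4 = 0
Solving gives x = 1.
Check: L·(1, -4) = (-5, 20) = -5·(1, -4).

1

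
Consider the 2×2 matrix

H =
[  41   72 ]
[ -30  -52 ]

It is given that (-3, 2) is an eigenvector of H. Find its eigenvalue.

-7

Compute Hv: H·(-3, 2) = (21, -14).
Since Hv = λv, compare component 1: 21 = λ·-3, so λ = -7.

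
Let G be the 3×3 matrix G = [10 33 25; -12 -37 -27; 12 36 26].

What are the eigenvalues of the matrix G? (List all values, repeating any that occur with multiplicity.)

-2, -1, 2

The characteristic polynomial is p(r) = det(rI - G).
Cofactor expansion gives p(r) = r^3 + r^2 - 4r - 4.
Try r = -2: p(-2) = 0, so -2 is a root.
Factor out (r + 2): p(r) = (r + 2)·(r^2 - r - 2).
The quadratic factors as (r + 1)·(r - 2).
Eigenvalues: -2, -1, 2.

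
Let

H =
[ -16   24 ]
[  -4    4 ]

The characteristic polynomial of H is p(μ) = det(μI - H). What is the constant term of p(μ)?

p(μ) = μ^2 + 12μ + 32.
The constant term is 32.

32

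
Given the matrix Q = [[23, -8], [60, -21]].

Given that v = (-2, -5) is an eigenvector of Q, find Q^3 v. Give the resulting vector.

First find the eigenvalue: Qv = (-6, -15) = 3·(-2, -5), so λ = 3.
Then Q^3 v = λ^3·v = 3^3·(-2, -5) = 27·(-2, -5) = (-54, -135).

(-54, -135)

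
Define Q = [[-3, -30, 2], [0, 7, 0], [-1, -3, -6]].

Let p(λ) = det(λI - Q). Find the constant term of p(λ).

p(λ) = λ^3 + 2λ^2 - 43λ - 140.
The constant term is -140.

-140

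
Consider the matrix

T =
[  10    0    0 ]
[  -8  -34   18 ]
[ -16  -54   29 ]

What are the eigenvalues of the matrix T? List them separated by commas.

-7, 2, 10

Set up det(rI - T) = 0.
Cofactor expansion gives p(r) = r^3 - 5r^2 - 64r + 140.
Rational-root test: r = -7 gives p(-7) = 0.
Factor out (r + 7): p(r) = (r + 7)·(r^2 - 12r + 20).
The quadratic factors as (r - 2)·(r - 10).
Eigenvalues: -7, 2, 10.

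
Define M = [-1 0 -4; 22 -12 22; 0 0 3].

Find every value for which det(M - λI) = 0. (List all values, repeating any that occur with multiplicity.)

-12, -1, 3

Set up det(rI - M) = 0.
Expanding along the first row, p(r) = r^3 + 10r^2 - 27r - 36.
Try r = -1: p(-1) = 0, so -1 is a root.
Factor out (r + 1): p(r) = (r + 1)·(r^2 + 9r - 36).
The quadratic factors as (r + 12)·(r - 3).
Eigenvalues: -12, -1, 3.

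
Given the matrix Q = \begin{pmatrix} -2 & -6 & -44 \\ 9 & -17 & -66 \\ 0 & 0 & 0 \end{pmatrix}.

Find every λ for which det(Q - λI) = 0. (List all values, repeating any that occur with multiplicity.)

-11, -8, 0

The characteristic polynomial is p(s) = det(sI - Q).
Cofactor expansion gives p(s) = s^3 + 19s^2 + 88s.
Since p(0) = 0, s = 0 is a root.
Factor out s: p(s) = s·(s^2 + 19s + 88).
The quadratic factors as (s + 11)·(s + 8).
Eigenvalues: -11, -8, 0.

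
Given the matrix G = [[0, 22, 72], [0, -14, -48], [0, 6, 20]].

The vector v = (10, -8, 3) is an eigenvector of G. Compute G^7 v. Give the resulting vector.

(163840, -131072, 49152)

First find the eigenvalue: Gv = (40, -32, 12) = 4·(10, -8, 3), so λ = 4.
Then G^7 v = λ^7·v = 4^7·(10, -8, 3) = 16384·(10, -8, 3) = (163840, -131072, 49152).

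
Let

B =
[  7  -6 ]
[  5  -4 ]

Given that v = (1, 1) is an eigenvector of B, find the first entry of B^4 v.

1

First find the eigenvalue: Bv = (1, 1) = 1·(1, 1), so λ = 1.
Then B^4 v = λ^4·v = 1^4·(1, 1) = 1·(1, 1) = (1, 1).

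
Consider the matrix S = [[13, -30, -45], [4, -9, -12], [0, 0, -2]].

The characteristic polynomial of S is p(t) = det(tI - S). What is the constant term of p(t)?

p(t) = t^3 - 2t^2 - 5t + 6.
The constant term is 6.

6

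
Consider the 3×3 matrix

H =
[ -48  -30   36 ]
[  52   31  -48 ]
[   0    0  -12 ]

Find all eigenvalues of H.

The characteristic polynomial is p(t) = det(tI - H).
Expanding the 3×3 determinant: p(t) = t^3 + 29t^2 + 276t + 864.
Rational-root test: t = -12 gives p(-12) = 0.
Factor out (t + 12): p(t) = (t + 12)·(t^2 + 17t + 72).
The quadratic factors as (t + 9)·(t + 8).
Eigenvalues: -12, -9, -8.

-12, -9, -8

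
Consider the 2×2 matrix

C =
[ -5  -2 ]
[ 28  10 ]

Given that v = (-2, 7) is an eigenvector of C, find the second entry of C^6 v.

448

First find the eigenvalue: Cv = (-4, 14) = 2·(-2, 7), so λ = 2.
Then C^6 v = λ^6·v = 2^6·(-2, 7) = 64·(-2, 7) = (-128, 448).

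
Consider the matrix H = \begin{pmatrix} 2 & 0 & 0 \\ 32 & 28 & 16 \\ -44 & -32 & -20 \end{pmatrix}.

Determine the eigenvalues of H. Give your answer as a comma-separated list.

Compute the characteristic polynomial p(s) = det(sI - H).
Expanding the 3×3 determinant: p(s) = s^3 - 10s^2 - 32s + 96.
Since p(12) = 0, s = 12 is a root.
Factor out (s - 12): p(s) = (s - 12)·(s^2 + 2s - 8).
The quadratic factors as (s + 4)·(s - 2).
Eigenvalues: -4, 2, 12.

-4, 2, 12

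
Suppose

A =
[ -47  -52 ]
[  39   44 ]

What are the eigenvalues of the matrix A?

-8, 5

det(A - sI) = (-47 - s)(44 - s) - (-52)·(39) = s^2 + 3s - 40.
This factors as (s + 8)·(s - 5) = 0.
Eigenvalues: -8, 5.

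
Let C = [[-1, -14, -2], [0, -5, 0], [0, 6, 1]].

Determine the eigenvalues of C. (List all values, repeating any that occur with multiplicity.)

Set up det(sI - C) = 0.
Expanding along the first row, p(s) = s^3 + 5s^2 - s - 5.
Since p(-1) = 0, s = -1 is a root.
Factor out (s + 1): p(s) = (s + 1)·(s^2 + 4s - 5).
The quadratic factors as (s + 5)·(s - 1).
Eigenvalues: -5, -1, 1.

-5, -1, 1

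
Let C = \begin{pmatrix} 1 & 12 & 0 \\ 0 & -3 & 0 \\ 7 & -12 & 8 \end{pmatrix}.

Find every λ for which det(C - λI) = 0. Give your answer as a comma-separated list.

-3, 1, 8

Set up det(λI - C) = 0.
Expanding along the first row, p(λ) = λ^3 - 6λ^2 - 19λ + 24.
Try λ = 1: p(1) = 0, so 1 is a root.
Dividing by (λ - 1) leaves λ^2 - 5λ - 24.
The quadratic factors as (λ + 3)·(λ - 8).
Eigenvalues: -3, 1, 8.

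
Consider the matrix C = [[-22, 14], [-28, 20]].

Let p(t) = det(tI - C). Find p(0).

-48

p(0) = det(0·I − C) = det(−C) = (−1)^2·det(C).
det(C) = -48, so p(0) = -48.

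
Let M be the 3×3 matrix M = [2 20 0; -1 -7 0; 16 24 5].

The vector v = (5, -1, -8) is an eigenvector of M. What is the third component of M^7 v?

1024

First find the eigenvalue: Mv = (-10, 2, 16) = -2·(5, -1, -8), so λ = -2.
Then M^7 v = λ^7·v = (-2)^7·(5, -1, -8) = -128·(5, -1, -8) = (-640, 128, 1024).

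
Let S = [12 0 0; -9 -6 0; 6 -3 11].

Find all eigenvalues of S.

-6, 11, 12

S is lower triangular, so its eigenvalues are the diagonal entries.
Diagonal: 12, -6, 11.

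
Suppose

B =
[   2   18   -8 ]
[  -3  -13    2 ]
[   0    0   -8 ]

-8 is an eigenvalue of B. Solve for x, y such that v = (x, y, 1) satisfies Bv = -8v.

-1, 1

We need (B + 8I)v = 0.
B + 8I = [[10, 18, -8], [-3, -5, 2], [0, 0, 0]].
Row 1: (10)·x + (18)·y + (-8)·1 = 0
Row 2: (-3)·x + (-5)·y + (2)·1 = 0
Row 3: (0)·x + (0)·y + (0)·1 = 0
Solving gives x = -1, y = 1.
Check: B·(-1, 1, 1) = (8, -8, -8) = -8·(-1, 1, 1).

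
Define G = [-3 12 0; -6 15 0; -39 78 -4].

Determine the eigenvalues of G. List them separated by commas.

-4, 3, 9

Set up det(lambda·I - G) = 0.
Expanding along the first row, p(lambda) = lambda^3 - 8·lambda^2 - 21·lambda + 108.
Since p(3) = 0, lambda = 3 is a root.
Factor out (lambda - 3): p(lambda) = (lambda - 3)·(lambda^2 - 5·lambda - 36).
The quadratic factors as (lambda + 4)·(lambda - 9).
Eigenvalues: -4, 3, 9.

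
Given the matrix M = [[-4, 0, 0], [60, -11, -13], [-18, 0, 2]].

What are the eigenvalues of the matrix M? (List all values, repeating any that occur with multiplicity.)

Set up det(sI - M) = 0.
Expanding the 3×3 determinant: p(s) = s^3 + 13s^2 + 14s - 88.
Since p(2) = 0, s = 2 is a root.
Factor out (s - 2): p(s) = (s - 2)·(s^2 + 15s + 44).
The quadratic factors as (s + 11)·(s + 4).
Eigenvalues: -11, -4, 2.

-11, -4, 2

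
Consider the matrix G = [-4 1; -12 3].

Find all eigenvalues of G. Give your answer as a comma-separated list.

det(G - rI) = (-4 - r)(3 - r) - (1)·(-12) = r^2 + r.
This factors as (r + 1)·r = 0.
Eigenvalues: -1, 0.

-1, 0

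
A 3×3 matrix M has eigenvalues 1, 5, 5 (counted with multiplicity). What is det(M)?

det(M) is the product of the eigenvalues: (1) · (5) · (5) = 25.

25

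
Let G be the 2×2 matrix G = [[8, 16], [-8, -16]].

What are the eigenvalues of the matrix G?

-8, 0

det(G - sI) = (8 - s)(-16 - s) - (16)·(-8) = s^2 + 8s.
This factors as (s + 8)·s = 0.
Eigenvalues: -8, 0.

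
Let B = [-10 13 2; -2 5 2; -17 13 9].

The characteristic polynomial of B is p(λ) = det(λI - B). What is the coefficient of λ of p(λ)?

-61

p(λ) = λ^3 - 4λ^2 - 61λ + 280.
The coefficient of λ is -61.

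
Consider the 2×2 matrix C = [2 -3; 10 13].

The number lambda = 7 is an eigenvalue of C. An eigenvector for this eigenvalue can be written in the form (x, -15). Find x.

9

We need (C - 7I)v = 0.
C - 7I = [[-5, -3], [10, 6]].
Row 1: (-5)·x + (-3)·-15 = 0
Row 2: (10)·x + (6)·-15 = 0
Solving gives x = 9.
Check: C·(9, -15) = (63, -105) = 7·(9, -15).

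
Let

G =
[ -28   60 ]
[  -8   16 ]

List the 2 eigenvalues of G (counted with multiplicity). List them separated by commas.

-8, -4

det(G - μI) = (-28 - μ)(16 - μ) - (60)·(-8) = μ^2 + 12μ + 32.
This factors as (μ + 8)·(μ + 4) = 0.
Eigenvalues: -8, -4.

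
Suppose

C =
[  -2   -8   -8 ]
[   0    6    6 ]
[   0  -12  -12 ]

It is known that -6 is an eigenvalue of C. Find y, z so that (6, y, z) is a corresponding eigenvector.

We need (C + 6I)v = 0.
C + 6I = [[4, -8, -8], [0, 12, 6], [0, -12, -6]].
Row 1: (4)·6 + (-8)·y + (-8)·z = 0
Row 2: (0)·6 + (12)·y + (6)·z = 0
Row 3: (0)·6 + (-12)·y + (-6)·z = 0
Solving gives y = -3, z = 6.
Check: C·(6, -3, 6) = (-36, 18, -36) = -6·(6, -3, 6).

-3, 6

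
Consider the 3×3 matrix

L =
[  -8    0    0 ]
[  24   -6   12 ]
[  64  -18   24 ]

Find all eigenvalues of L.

-8, 6, 12

The characteristic polynomial is p(μ) = det(μI - L).
Expanding the 3×3 determinant: p(μ) = μ^3 - 10μ^2 - 72μ + 576.
Rational-root test: μ = 6 gives p(6) = 0.
Factor out (μ - 6): p(μ) = (μ - 6)·(μ^2 - 4μ - 96).
The quadratic factors as (μ + 8)·(μ - 12).
Eigenvalues: -8, 6, 12.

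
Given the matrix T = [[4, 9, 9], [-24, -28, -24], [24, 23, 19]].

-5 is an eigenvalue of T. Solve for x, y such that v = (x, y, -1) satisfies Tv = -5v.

We need (T + 5I)v = 0.
T + 5I = [[9, 9, 9], [-24, -23, -24], [24, 23, 24]].
Row 1: (9)·x + (9)·y + (9)·-1 = 0
Row 2: (-24)·x + (-23)·y + (-24)·-1 = 0
Row 3: (24)·x + (23)·y + (24)·-1 = 0
Solving gives x = 1, y = 0.
Check: T·(1, 0, -1) = (-5, 0, 5) = -5·(1, 0, -1).

1, 0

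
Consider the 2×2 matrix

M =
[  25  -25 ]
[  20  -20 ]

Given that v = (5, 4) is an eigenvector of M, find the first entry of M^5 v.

First find the eigenvalue: Mv = (25, 20) = 5·(5, 4), so λ = 5.
Then M^5 v = λ^5·v = 5^5·(5, 4) = 3125·(5, 4) = (15625, 12500).

15625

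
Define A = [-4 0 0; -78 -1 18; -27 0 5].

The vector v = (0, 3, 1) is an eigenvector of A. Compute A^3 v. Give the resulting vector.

(0, 375, 125)

First find the eigenvalue: Av = (0, 15, 5) = 5·(0, 3, 1), so λ = 5.
Then A^3 v = λ^3·v = 5^3·(0, 3, 1) = 125·(0, 3, 1) = (0, 375, 125).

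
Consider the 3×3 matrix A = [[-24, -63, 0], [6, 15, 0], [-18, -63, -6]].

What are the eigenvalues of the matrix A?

Set up det(λI - A) = 0.
Cofactor expansion gives p(λ) = λ^3 + 15λ^2 + 72λ + 108.
Since p(-3) = 0, λ = -3 is a root.
Factor out (λ + 3): p(λ) = (λ + 3)·(λ^2 + 12λ + 36).
The quadratic factor is (λ + 6)^2.
Eigenvalues: -6, -6, -3.

-6, -6, -3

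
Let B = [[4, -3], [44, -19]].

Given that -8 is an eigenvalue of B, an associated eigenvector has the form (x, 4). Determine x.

1

We need (B + 8I)v = 0.
B + 8I = [[12, -3], [44, -11]].
Row 1: (12)·x + (-3)·4 = 0
Row 2: (44)·x + (-11)·4 = 0
Solving gives x = 1.
Check: B·(1, 4) = (-8, -32) = -8·(1, 4).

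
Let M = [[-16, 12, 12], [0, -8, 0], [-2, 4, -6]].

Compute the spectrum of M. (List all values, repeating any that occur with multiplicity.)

-12, -10, -8

The characteristic polynomial is p(s) = det(sI - M).
Expanding the 3×3 determinant: p(s) = s^3 + 30s^2 + 296s + 960.
Rational-root test: s = -8 gives p(-8) = 0.
Dividing by (s + 8) leaves s^2 + 22s + 120.
The quadratic factors as (s + 12)·(s + 10).
Eigenvalues: -12, -10, -8.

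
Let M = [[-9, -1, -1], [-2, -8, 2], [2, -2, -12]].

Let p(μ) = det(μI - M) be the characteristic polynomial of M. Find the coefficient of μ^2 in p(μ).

The coefficient of μ^2 of det(μI - M) is −trace(M).
trace(M) = (-9) + (-8) + (-12) = -29, so the coefficient is 29.

29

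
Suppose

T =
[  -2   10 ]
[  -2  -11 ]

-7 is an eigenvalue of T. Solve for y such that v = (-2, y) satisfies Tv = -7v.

We need (T + 7I)v = 0.
T + 7I = [[5, 10], [-2, -4]].
Row 1: (5)·-2 + (10)·y = 0
Row 2: (-2)·-2 + (-4)·y = 0
Solving gives y = 1.
Check: T·(-2, 1) = (14, -7) = -7·(-2, 1).

1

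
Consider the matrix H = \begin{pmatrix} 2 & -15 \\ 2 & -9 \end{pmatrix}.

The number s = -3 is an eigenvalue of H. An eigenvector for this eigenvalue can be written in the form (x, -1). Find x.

-3

We need (H + 3I)v = 0.
H + 3I = [[5, -15], [2, -6]].
Row 1: (5)·x + (-15)·-1 = 0
Row 2: (2)·x + (-6)·-1 = 0
Solving gives x = -3.
Check: H·(-3, -1) = (9, 3) = -3·(-3, -1).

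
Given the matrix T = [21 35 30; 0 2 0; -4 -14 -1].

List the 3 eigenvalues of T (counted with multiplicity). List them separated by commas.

Compute the characteristic polynomial p(λ) = det(λI - T).
Cofactor expansion gives p(λ) = λ^3 - 22λ^2 + 139λ - 198.
Try λ = 9: p(9) = 0, so 9 is a root.
Factor out (λ - 9): p(λ) = (λ - 9)·(λ^2 - 13λ + 22).
The quadratic factors as (λ - 2)·(λ - 11).
Eigenvalues: 2, 9, 11.

2, 9, 11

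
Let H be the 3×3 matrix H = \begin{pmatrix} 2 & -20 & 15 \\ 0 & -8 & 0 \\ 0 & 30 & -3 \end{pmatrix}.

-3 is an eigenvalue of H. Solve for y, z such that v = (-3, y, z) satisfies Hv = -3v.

0, 1

We need (H + 3I)v = 0.
H + 3I = [[5, -20, 15], [0, -5, 0], [0, 30, 0]].
Row 1: (5)·-3 + (-20)·y + (15)·z = 0
Row 2: (0)·-3 + (-5)·y + (0)·z = 0
Row 3: (0)·-3 + (30)·y + (0)·z = 0
Solving gives y = 0, z = 1.
Check: H·(-3, 0, 1) = (9, 0, -3) = -3·(-3, 0, 1).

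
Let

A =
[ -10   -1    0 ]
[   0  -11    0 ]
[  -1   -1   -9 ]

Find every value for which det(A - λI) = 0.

-11, -10, -9

Set up det(μI - A) = 0.
Cofactor expansion gives p(μ) = μ^3 + 30μ^2 + 299μ + 990.
Since p(-11) = 0, μ = -11 is a root.
Factor out (μ + 11): p(μ) = (μ + 11)·(μ^2 + 19μ + 90).
The quadratic factors as (μ + 10)·(μ + 9).
Eigenvalues: -11, -10, -9.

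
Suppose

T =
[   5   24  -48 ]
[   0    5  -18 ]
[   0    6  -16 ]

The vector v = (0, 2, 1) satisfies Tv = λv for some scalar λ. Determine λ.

Compute Tv: T·(0, 2, 1) = (0, -8, -4).
Since Tv = λv, compare component 2: -8 = λ·2, so λ = -4.

-4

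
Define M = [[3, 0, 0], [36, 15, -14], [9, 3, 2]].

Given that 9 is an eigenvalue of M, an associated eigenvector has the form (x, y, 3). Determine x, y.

0, 7

We need (M - 9I)v = 0.
M - 9I = [[-6, 0, 0], [36, 6, -14], [9, 3, -7]].
Row 1: (-6)·x + (0)·y + (0)·3 = 0
Row 2: (36)·x + (6)·y + (-14)·3 = 0
Row 3: (9)·x + (3)·y + (-7)·3 = 0
Solving gives x = 0, y = 7.
Check: M·(0, 7, 3) = (0, 63, 27) = 9·(0, 7, 3).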